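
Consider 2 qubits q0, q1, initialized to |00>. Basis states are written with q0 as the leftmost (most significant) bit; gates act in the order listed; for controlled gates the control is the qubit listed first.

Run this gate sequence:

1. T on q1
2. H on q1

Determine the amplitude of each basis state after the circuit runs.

The resulting statevector has amplitude sqrt(2)/2 on |00>, sqrt(2)/2 on |01>, 0 on |10>, 0 on |11>.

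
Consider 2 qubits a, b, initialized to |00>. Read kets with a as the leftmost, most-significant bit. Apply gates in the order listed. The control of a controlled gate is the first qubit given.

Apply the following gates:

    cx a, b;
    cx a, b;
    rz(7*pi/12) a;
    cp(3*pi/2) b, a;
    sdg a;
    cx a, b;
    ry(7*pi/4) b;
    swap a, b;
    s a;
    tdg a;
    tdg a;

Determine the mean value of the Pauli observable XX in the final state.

The expectation value of XX is 0.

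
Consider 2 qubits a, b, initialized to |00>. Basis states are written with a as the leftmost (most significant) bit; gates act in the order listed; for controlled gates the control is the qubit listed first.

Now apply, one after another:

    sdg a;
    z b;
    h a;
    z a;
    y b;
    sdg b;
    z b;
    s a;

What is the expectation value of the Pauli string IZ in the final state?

In the final state, IZ has expectation -1.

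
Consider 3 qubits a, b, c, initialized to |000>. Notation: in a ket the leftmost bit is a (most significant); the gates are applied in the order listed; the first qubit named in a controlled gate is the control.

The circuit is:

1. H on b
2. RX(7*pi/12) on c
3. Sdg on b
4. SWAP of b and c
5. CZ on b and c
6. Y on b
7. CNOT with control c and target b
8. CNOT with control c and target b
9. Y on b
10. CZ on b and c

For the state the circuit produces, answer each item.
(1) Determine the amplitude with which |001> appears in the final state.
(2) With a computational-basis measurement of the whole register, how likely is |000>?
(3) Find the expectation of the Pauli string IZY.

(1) |001> carries amplitude -I*sqrt(6*sqrt(2) + 12)/8 + I*sqrt(4 - 2*sqrt(2))/8 in the final state. Key observation: gates 5-10 undo each other exactly, leaving only the rest of the circuit to track.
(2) The probability of measuring |000> is -sqrt(6)/16 + sqrt(2)/16 + 1/4.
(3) The observable IZY averages to -sqrt(2)/4 + sqrt(6)/4.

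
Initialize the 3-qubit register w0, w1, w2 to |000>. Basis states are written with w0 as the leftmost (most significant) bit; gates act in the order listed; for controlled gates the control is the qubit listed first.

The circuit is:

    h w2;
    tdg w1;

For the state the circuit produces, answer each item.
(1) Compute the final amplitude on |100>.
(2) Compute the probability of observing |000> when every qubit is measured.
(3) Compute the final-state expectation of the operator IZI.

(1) The final state's coefficient on |100> equals 0.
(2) The probability of measuring |000> is 1/2.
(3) The expectation value of IZI is 1.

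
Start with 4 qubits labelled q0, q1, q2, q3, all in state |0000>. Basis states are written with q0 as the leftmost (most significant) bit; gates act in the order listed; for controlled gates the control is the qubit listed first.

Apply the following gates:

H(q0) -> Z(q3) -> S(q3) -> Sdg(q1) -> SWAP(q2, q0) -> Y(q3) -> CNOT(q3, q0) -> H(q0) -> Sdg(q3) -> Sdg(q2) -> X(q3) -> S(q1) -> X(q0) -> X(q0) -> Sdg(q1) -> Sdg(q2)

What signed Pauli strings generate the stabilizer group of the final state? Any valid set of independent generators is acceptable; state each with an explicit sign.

One valid set of independent stabilizer generators is -XIII, -IIXI, +IZII, +IIIZ (any independent generating set of the same group is equally correct). Key observation: gates 12-15 undo each other exactly, leaving only the rest of the circuit to track.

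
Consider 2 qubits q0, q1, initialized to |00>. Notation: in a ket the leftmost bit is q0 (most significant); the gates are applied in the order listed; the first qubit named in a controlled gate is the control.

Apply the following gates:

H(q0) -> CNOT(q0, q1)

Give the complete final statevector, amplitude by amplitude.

After the circuit, the state carries amplitude sqrt(2)/2 on |00>, 0 on |01>, 0 on |10>, sqrt(2)/2 on |11>.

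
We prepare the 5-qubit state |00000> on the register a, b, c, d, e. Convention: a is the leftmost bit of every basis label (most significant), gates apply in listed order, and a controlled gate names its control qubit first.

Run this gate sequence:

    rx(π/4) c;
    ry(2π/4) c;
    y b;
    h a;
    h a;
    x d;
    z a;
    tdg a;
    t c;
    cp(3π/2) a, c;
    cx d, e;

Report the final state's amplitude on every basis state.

After the circuit, the state carries amplitude -sqrt(2)*sqrt(2 - sqrt(2))/4 + sqrt(2)*I*sqrt(sqrt(2) + 2)/4 on |01011>, sqrt(2)*sqrt(2 - sqrt(2))*exp(I*pi/4)/4 + sqrt(2)*sqrt(sqrt(2) + 2)*exp(3*I*pi/4)/4 on |01111>, and 0 on every other basis state. Key observation: the block from step 4 through step 5 cancels to the identity and can be dropped.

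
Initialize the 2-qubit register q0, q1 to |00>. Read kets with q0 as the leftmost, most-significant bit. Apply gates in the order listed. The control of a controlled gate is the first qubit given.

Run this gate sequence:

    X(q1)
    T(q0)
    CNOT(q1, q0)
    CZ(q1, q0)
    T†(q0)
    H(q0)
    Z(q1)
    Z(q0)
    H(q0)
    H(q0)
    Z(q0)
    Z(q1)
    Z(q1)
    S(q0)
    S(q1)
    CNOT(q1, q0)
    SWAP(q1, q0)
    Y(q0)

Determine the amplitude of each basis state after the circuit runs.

After the circuit, the state carries amplitude -sqrt(2)*exp(I*pi/4)/2 on |00>, -sqrt(2)*exp(3*I*pi/4)/2 on |01>, 0 on |10>, 0 on |11>. Key observation: steps 7-12 multiply out to the identity, so the circuit reduces to the remaining gates.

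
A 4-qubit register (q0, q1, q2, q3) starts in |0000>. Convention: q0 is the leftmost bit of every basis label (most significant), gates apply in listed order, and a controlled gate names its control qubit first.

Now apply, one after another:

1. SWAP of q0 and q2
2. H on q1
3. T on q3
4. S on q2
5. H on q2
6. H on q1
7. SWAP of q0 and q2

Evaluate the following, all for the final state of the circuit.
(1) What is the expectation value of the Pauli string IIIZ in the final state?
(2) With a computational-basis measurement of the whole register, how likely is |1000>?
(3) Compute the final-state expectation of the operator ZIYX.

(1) The observable IIIZ averages to 1.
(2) Outcome |1000> occurs with probability 1/2.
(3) The observable ZIYX averages to 0.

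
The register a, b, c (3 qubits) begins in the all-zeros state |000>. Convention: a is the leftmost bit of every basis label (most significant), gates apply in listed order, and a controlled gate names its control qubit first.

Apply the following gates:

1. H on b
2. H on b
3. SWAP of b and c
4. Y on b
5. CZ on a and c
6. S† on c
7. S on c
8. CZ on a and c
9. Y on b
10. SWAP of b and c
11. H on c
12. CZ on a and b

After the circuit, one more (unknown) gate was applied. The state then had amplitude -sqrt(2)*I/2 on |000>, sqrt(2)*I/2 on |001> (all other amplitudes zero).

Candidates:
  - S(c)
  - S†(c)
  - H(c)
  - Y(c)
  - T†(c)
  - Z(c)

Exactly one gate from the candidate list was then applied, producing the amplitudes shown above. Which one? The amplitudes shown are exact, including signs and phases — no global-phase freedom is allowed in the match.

It was Y(c) that produced the state shown. Key observation: the block from step 3 through step 10 cancels to the identity and can be dropped.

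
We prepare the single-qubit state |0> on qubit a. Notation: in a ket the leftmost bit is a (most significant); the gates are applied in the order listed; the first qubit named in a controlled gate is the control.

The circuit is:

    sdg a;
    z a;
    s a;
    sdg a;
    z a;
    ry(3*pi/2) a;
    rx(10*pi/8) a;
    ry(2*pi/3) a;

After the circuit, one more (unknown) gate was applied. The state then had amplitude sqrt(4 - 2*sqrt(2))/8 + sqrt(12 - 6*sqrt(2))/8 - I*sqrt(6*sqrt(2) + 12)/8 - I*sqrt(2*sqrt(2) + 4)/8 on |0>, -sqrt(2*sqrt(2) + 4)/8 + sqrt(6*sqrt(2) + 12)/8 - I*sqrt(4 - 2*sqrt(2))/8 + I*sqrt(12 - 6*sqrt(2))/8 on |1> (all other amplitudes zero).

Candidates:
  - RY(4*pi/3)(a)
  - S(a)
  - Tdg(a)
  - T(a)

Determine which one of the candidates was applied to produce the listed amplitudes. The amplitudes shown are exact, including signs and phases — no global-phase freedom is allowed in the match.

It was S(a) that produced the state shown. Key observation: the block from step 2 through step 5 cancels to the identity and can be dropped.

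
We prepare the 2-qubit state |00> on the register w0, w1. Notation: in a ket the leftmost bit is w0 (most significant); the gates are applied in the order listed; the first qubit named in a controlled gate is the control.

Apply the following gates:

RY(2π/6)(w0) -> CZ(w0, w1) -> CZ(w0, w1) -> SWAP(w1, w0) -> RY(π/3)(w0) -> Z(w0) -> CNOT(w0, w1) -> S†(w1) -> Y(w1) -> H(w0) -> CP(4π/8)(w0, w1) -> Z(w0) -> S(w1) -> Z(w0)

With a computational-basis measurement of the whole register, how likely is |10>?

A full measurement returns |10> with probability 3/8. Key observation: the block from step 2 through step 3 cancels to the identity and can be dropped.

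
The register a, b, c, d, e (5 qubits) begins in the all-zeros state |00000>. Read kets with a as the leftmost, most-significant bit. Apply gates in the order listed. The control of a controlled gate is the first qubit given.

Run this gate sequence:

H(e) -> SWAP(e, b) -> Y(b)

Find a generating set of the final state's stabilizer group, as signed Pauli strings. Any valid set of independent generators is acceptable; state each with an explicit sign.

One valid set of independent stabilizer generators is -IXIII, +ZIIII, +IIZII, +IIIZI, +IIIIZ (any independent generating set of the same group is equally correct).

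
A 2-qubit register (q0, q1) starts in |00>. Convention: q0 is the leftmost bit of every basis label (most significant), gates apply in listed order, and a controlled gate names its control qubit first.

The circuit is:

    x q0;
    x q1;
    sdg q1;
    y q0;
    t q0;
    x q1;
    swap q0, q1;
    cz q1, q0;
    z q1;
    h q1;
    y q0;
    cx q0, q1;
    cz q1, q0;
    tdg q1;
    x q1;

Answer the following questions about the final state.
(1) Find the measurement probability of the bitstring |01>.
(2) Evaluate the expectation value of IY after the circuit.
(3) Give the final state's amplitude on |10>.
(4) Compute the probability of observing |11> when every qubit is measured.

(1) A full measurement returns |01> with probability 0.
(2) The expectation value of IY is -sqrt(2)/2.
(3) The amplitude on |10> is sqrt(2)*exp(I*pi/4)/2.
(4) Outcome |11> occurs with probability 1/2.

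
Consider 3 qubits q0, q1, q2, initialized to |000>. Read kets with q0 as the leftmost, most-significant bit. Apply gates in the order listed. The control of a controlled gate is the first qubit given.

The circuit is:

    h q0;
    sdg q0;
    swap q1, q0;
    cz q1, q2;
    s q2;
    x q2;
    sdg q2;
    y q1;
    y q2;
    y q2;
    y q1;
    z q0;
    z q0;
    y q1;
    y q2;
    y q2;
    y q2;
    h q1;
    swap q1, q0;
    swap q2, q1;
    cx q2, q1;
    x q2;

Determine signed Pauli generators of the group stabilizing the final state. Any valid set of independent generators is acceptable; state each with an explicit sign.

The stabilizer group can be generated by +YII, +IZI, -IIZ, among other valid generating sets.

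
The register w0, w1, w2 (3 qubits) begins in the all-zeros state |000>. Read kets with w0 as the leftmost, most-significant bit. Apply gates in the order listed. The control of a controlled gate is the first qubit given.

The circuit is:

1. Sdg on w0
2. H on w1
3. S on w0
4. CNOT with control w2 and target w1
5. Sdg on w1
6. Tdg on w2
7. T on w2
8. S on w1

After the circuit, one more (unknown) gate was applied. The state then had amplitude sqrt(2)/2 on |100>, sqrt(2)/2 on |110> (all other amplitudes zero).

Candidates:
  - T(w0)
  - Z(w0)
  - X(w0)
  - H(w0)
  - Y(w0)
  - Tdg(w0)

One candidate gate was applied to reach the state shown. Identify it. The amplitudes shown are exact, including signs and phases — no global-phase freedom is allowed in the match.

The unique candidate consistent with the amplitudes is X(w0). Key observation: steps 5-8 multiply out to the identity, so the circuit reduces to the remaining gates.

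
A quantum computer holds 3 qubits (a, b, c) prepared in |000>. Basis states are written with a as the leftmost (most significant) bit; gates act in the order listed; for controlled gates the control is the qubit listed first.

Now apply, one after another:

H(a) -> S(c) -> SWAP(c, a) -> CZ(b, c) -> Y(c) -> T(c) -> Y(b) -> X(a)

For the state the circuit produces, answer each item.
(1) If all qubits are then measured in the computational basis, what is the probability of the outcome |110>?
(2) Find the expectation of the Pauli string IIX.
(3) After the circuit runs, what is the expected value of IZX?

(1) The probability of measuring |110> is 1/2.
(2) The observable IIX averages to -sqrt(2)/2.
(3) In the final state, IZX has expectation sqrt(2)/2.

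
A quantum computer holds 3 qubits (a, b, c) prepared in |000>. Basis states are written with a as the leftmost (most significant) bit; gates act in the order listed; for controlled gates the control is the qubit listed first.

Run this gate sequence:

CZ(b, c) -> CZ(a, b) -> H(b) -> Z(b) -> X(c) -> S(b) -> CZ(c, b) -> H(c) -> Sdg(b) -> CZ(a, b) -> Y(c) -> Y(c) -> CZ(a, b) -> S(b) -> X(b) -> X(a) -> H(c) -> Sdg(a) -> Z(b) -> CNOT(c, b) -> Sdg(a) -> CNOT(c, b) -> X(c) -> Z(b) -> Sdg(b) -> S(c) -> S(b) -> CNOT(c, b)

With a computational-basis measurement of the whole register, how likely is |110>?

The probability of measuring |110> is 1/2. Key observation: steps 9-14 multiply out to the identity, so the circuit reduces to the remaining gates.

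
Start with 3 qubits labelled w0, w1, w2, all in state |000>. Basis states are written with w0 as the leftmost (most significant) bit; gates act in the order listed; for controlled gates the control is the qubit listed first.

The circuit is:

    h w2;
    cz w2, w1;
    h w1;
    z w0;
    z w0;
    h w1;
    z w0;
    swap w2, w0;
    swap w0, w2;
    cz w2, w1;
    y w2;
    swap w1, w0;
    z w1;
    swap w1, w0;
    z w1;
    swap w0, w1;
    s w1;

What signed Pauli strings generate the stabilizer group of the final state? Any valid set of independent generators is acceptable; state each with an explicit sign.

The stabilizer group can be generated by -IIX, +ZII, +IZI, among other valid generating sets.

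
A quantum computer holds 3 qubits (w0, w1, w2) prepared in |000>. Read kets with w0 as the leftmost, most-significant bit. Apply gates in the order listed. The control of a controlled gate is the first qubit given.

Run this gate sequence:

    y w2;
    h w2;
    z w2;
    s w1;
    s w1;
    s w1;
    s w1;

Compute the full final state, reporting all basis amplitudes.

After the circuit, the state carries amplitude sqrt(2)*I/2 on |000>, sqrt(2)*I/2 on |001>, and 0 on every other basis state. Key observation: steps 4-7 multiply out to the identity, so the circuit reduces to the remaining gates.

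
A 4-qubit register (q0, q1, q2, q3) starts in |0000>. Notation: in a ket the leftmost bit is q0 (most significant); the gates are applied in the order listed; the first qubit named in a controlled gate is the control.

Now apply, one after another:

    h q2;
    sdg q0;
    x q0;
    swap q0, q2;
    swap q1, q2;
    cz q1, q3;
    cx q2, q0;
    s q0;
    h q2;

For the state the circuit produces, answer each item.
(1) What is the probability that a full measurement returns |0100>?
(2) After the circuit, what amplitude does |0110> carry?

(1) A full measurement returns |0100> with probability 1/4.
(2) The amplitude on |0110> is 1/2.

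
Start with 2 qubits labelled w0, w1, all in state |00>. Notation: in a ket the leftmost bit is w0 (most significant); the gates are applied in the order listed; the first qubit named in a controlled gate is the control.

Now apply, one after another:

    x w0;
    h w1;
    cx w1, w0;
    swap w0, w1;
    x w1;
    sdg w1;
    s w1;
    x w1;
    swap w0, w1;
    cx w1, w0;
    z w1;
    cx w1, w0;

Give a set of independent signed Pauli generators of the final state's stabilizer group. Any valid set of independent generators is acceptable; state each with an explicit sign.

The stabilizer group can be generated by -XX, -ZZ, among other valid generating sets. Key observation: gates 3-10 undo each other exactly, leaving only the rest of the circuit to track.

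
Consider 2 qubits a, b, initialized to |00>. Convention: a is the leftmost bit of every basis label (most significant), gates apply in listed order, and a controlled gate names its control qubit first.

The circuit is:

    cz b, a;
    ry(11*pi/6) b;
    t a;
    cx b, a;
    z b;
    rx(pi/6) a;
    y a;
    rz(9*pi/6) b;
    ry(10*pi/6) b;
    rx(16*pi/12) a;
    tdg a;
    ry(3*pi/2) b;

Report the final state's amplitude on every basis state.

After the circuit, the state carries amplitude sqrt(6)*exp(I*pi/4)/8 on |00>, -5*sqrt(2)*exp(I*pi/4)/8 on |01>, sqrt(2)*I/8 on |10>, sqrt(6)*I/8 on |11>.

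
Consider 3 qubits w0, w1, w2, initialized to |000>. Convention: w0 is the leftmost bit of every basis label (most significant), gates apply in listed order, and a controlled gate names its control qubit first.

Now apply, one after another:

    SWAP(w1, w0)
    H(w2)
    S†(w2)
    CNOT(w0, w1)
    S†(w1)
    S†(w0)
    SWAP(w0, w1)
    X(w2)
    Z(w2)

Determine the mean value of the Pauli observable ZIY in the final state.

In the final state, ZIY has expectation -1.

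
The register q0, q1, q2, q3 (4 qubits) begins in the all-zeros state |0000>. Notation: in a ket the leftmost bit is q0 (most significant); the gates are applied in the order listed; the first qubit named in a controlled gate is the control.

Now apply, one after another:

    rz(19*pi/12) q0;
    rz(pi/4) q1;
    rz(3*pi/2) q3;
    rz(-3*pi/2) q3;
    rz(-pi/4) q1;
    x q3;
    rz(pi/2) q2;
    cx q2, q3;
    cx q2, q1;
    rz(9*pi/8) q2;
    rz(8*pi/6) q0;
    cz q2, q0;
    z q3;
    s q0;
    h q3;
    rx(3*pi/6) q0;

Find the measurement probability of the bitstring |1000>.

The probability of measuring |1000> is 1/4. Key observation: gates 2-5 undo each other exactly, leaving only the rest of the circuit to track.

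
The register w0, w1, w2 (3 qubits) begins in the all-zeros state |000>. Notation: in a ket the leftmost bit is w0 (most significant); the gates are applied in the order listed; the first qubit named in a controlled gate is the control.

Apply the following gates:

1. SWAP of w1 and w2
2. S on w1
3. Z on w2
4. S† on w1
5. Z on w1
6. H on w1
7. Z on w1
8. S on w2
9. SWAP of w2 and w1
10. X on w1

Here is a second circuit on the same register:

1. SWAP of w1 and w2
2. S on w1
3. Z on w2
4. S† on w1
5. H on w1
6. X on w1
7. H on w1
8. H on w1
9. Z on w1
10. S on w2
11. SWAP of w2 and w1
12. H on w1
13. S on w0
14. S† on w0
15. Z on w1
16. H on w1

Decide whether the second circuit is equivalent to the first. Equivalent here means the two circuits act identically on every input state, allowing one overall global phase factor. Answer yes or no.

Yes — the two circuits implement the same unitary up to a global phase.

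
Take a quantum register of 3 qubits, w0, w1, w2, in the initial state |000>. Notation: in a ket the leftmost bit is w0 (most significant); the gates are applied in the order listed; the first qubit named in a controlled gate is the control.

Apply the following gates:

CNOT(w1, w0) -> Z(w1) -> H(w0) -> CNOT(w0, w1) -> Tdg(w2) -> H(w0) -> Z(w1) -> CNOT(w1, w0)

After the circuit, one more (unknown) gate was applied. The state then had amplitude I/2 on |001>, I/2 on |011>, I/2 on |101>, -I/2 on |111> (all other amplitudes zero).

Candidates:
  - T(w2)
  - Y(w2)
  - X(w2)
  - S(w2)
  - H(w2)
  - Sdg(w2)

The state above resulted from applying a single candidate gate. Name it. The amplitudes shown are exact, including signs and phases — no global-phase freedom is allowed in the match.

It was Y(w2) that produced the state shown.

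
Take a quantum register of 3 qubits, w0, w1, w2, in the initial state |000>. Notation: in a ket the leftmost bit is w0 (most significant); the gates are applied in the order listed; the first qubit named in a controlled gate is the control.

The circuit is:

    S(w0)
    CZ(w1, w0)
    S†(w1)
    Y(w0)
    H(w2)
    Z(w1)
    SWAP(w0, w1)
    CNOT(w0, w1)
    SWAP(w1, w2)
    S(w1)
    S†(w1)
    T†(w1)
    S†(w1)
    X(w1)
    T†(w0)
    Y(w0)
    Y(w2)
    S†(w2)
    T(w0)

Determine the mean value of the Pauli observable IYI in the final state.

The expectation value of IYI is sqrt(2)/2.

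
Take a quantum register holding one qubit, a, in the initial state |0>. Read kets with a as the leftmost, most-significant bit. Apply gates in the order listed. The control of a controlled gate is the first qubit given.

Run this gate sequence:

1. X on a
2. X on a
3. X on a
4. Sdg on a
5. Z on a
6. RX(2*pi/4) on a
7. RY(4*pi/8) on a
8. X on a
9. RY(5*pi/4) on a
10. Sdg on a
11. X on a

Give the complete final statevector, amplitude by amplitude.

The final amplitudes are sqrt(2 - sqrt(2))/4 + sqrt(sqrt(2) + 2)/4 - I*sqrt(sqrt(2) + 2)/4 + I*sqrt(2 - sqrt(2))/4 on |0>, -sqrt(sqrt(2) + 2)/4 - sqrt(2 - sqrt(2))/4 - I*sqrt(2 - sqrt(2))/4 + I*sqrt(sqrt(2) + 2)/4 on |1>.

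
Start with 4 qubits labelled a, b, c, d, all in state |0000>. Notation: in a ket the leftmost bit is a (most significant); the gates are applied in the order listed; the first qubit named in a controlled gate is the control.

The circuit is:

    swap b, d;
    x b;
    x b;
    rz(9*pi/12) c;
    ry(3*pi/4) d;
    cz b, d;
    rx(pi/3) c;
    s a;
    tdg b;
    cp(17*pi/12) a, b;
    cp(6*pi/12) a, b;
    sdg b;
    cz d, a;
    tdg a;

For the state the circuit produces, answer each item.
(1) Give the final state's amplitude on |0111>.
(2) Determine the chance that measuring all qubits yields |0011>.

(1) |0111> carries amplitude 0 in the final state. Key observation: the block from step 2 through step 3 cancels to the identity and can be dropped.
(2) A full measurement returns |0011> with probability sqrt(2)/16 + 1/8.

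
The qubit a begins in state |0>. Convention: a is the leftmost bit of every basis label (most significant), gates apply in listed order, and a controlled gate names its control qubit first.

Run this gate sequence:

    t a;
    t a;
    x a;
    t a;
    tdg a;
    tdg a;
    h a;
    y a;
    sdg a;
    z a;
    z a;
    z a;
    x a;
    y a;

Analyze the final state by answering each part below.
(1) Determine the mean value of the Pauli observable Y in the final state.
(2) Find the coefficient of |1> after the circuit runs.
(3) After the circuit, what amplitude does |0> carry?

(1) The expectation value of Y is -1.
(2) |1> carries amplitude -sqrt(2)*exp(I*pi/4)/2 in the final state.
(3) |0> carries amplitude -sqrt(2)*exp(3*I*pi/4)/2 in the final state.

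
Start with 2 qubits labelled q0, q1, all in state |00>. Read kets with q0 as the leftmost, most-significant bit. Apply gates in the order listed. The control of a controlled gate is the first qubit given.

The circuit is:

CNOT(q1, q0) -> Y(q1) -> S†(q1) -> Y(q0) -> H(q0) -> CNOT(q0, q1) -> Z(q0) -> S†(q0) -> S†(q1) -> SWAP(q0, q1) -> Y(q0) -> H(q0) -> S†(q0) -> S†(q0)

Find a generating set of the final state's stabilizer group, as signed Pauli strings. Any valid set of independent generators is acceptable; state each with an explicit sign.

One valid set of independent stabilizer generators is -XZ, -ZX (any independent generating set of the same group is equally correct).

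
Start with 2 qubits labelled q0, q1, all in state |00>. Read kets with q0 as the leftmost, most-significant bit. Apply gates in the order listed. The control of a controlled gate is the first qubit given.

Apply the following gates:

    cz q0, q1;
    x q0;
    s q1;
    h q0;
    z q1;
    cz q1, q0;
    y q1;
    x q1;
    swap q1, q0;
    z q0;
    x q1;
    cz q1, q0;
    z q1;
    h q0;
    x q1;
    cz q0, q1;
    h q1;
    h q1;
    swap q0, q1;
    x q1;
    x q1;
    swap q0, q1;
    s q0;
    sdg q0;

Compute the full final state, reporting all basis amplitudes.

The final amplitudes are -I/2 on |00>, -I/2 on |01>, -I/2 on |10>, I/2 on |11>.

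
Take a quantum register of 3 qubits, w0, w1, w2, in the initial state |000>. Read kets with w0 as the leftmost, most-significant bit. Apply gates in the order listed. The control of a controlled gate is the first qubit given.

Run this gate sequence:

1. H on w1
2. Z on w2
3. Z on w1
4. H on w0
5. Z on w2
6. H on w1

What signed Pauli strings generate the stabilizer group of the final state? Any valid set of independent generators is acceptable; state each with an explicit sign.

The final state is stabilized by the group generated by +XII, -IZI, +IIZ; other independent generating sets are equally valid.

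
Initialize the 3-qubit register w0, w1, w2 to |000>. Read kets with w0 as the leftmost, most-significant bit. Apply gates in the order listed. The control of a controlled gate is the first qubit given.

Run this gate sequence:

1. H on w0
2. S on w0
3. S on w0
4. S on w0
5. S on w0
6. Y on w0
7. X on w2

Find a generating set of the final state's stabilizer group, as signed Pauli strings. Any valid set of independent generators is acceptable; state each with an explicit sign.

One valid set of independent stabilizer generators is -XII, +IZI, -IIZ (any independent generating set of the same group is equally correct). Key observation: steps 2-5 multiply out to the identity, so the circuit reduces to the remaining gates.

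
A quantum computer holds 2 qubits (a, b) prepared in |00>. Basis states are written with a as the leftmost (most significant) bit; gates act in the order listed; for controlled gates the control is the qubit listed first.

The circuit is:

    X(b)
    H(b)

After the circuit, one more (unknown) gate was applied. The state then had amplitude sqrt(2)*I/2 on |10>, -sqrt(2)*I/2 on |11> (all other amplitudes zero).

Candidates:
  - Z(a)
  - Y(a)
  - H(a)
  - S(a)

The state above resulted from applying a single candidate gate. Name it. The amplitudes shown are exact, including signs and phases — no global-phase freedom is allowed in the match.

The applied gate was Y(a).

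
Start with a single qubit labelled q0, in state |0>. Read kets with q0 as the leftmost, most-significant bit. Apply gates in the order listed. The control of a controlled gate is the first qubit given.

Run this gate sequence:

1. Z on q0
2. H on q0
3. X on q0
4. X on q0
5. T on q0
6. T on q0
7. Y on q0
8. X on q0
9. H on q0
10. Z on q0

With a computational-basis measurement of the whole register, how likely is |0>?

The probability of measuring |0> is 1/2.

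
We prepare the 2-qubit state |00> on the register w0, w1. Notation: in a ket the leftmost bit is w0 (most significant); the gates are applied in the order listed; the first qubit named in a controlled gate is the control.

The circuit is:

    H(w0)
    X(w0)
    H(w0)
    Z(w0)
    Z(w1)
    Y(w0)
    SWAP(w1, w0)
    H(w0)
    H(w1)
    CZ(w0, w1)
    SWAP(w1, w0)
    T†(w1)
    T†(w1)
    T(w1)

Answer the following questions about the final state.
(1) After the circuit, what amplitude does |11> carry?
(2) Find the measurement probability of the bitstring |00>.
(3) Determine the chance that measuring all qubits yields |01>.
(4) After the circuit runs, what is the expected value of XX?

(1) The final state's coefficient on |11> equals exp(I*pi/4)/2. Key observation: steps 1-4 multiply out to the identity, so the circuit reduces to the remaining gates.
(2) Outcome |00> occurs with probability 1/4.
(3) Outcome |01> occurs with probability 1/4.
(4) The observable XX averages to 0.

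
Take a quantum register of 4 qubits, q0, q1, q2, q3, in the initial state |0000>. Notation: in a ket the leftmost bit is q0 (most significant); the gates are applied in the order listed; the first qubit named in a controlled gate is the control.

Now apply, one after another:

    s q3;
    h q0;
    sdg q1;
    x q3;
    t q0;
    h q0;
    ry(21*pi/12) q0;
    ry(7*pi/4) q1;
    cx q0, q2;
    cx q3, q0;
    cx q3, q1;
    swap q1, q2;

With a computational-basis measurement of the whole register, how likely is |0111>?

Outcome |0111> occurs with probability sqrt(2)/16 + 1/8.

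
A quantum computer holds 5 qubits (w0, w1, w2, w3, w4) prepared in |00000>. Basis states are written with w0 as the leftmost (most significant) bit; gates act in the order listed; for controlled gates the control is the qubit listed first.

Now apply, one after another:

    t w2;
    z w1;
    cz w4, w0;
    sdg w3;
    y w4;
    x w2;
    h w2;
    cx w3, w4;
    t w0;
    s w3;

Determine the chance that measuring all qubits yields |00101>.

Outcome |00101> occurs with probability 1/2.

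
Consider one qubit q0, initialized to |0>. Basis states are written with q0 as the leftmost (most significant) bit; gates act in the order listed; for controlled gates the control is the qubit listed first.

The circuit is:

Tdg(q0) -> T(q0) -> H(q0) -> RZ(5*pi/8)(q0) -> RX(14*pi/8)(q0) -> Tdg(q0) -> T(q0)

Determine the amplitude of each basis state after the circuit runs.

After the circuit, the state carries amplitude -sqrt(2)*I*sqrt(1/2 - sqrt(2)/4)*exp(5*I*pi/16)/2 - sqrt(2)*sqrt(sqrt(2)/4 + 1/2)*exp(-5*I*pi/16)/2 on |0>, -sqrt(2)*sqrt(sqrt(2)/4 + 1/2)*exp(5*I*pi/16)/2 - sqrt(2)*I*sqrt(1/2 - sqrt(2)/4)*exp(-5*I*pi/16)/2 on |1>.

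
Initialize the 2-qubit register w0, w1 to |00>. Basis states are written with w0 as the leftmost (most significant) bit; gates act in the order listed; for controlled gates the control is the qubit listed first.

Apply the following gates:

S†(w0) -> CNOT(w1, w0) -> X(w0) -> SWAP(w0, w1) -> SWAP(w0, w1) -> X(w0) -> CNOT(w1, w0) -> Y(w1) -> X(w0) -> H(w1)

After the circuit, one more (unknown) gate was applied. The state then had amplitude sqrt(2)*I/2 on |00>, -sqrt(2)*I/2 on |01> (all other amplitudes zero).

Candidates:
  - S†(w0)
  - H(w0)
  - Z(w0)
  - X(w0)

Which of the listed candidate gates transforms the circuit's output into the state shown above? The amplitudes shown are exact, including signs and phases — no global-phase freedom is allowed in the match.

It was X(w0) that produced the state shown. Key observation: the block from step 2 through step 7 cancels to the identity and can be dropped.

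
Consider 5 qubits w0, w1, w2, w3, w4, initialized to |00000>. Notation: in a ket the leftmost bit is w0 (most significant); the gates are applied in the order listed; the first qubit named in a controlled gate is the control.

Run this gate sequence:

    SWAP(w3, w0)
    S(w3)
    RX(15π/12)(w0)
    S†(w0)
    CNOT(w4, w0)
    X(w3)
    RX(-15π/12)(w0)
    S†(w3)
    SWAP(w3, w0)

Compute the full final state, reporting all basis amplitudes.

After the circuit, the state carries amplitude -(1 - I)*(sqrt(2) + 2*I)/4 on |10000>, sqrt(2)*(-1 - I)/4 on |10010>, and 0 on every other basis state.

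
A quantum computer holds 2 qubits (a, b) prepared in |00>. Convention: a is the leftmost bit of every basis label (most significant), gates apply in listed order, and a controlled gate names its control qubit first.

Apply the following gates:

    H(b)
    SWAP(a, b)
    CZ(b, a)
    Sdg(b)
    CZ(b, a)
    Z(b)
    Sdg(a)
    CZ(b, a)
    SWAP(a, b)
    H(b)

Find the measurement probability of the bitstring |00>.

Outcome |00> occurs with probability 1/2.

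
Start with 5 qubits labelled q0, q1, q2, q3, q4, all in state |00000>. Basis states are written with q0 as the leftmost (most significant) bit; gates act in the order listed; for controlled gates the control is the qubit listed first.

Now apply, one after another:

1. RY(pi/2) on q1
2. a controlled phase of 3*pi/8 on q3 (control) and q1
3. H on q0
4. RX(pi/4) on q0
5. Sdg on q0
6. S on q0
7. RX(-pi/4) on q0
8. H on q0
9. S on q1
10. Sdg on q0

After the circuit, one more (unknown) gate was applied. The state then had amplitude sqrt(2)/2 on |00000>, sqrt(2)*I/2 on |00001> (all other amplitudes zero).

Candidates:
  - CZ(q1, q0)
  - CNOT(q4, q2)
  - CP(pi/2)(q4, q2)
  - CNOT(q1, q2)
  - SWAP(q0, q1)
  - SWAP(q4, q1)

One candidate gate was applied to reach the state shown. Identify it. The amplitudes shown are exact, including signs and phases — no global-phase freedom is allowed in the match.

The unique candidate consistent with the amplitudes is SWAP(q4, q1).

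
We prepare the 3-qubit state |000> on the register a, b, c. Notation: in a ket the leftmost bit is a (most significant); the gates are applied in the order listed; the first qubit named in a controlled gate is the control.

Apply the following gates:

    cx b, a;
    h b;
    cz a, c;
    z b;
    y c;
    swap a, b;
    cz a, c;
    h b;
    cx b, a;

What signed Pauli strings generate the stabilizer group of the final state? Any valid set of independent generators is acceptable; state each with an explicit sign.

One valid set of independent stabilizer generators is +XII, +IXI, -IIZ (any independent generating set of the same group is equally correct).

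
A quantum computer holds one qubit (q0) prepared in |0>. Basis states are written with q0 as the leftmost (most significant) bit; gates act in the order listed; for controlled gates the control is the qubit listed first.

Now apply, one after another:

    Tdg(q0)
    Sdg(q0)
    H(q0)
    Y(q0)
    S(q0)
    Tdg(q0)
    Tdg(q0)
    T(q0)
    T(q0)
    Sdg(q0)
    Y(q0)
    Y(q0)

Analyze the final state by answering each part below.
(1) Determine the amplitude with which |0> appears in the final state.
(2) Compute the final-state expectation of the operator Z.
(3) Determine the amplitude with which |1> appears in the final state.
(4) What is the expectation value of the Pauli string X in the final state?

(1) The final state's coefficient on |0> equals -sqrt(2)*I/2. Key observation: gates 4-11 undo each other exactly, leaving only the rest of the circuit to track.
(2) The observable Z averages to 0.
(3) The final state's coefficient on |1> equals sqrt(2)*I/2.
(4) The expectation value of X is -1.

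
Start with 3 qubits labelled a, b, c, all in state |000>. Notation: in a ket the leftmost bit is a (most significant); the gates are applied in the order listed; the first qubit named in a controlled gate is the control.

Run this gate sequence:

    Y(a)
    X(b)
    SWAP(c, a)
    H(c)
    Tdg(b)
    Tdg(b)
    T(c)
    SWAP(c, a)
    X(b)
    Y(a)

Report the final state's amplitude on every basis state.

After the circuit, the state carries amplitude sqrt(2)*exp(3*I*pi/4)/2 on |000>, sqrt(2)*I/2 on |100>, and 0 on every other basis state.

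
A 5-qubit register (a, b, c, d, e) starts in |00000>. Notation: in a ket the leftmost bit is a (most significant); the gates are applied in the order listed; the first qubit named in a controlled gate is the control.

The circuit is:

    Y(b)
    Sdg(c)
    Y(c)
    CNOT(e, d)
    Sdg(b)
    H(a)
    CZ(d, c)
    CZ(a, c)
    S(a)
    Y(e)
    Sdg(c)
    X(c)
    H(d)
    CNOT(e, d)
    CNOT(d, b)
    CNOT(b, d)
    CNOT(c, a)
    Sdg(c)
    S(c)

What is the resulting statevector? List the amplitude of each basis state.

After the circuit, the state carries amplitude I/2 on |00011>, I/2 on |01011>, 1/2 on |10011>, 1/2 on |11011>, and 0 on every other basis state.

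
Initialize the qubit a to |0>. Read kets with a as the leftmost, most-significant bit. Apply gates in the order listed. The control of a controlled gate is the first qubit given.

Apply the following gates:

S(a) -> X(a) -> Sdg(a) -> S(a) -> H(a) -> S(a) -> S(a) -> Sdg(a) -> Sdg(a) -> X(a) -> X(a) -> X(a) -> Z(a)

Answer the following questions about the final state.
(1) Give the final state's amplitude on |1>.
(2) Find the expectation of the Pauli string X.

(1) The amplitude on |1> is -sqrt(2)/2.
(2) In the final state, X has expectation 1.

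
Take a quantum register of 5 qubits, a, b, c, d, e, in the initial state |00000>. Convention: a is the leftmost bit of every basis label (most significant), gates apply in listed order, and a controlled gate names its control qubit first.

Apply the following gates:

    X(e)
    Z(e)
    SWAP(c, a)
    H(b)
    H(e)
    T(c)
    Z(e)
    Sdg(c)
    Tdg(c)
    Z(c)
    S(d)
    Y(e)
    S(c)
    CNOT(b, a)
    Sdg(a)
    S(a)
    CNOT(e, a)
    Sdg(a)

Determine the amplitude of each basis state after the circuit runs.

The resulting statevector has amplitude I/2 on |00000>, -I/2 on |01001>, -1/2 on |10001>, 1/2 on |11000>, and 0 on every other basis state.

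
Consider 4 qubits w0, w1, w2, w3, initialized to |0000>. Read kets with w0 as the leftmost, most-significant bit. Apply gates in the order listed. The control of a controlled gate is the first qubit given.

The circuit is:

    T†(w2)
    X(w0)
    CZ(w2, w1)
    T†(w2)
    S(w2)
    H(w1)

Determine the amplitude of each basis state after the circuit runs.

After the circuit, the state carries amplitude sqrt(2)/2 on |1000>, sqrt(2)/2 on |1100>, and 0 on every other basis state.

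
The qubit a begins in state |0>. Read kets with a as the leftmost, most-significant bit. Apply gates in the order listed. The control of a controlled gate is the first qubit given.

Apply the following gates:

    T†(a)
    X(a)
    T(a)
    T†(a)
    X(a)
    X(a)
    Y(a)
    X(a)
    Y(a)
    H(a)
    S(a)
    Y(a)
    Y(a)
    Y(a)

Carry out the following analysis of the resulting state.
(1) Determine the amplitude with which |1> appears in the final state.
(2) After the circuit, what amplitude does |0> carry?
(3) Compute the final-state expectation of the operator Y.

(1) The amplitude on |1> is -sqrt(2)*I/2.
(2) The amplitude on |0> is -sqrt(2)/2.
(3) The expectation value of Y is 1.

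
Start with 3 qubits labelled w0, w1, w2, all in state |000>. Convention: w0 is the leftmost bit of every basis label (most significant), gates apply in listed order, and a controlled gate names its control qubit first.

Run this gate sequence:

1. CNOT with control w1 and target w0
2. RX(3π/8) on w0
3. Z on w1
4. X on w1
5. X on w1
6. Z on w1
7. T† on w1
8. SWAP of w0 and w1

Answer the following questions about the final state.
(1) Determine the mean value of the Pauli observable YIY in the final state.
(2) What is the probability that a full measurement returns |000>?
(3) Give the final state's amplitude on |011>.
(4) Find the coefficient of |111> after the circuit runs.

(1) In the final state, YIY has expectation 0. Key observation: gates 3-6 undo each other exactly, leaving only the rest of the circuit to track.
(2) A full measurement returns |000> with probability cos(3*pi/16)**2.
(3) |011> carries amplitude 0 in the final state.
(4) |111> carries amplitude 0 in the final state.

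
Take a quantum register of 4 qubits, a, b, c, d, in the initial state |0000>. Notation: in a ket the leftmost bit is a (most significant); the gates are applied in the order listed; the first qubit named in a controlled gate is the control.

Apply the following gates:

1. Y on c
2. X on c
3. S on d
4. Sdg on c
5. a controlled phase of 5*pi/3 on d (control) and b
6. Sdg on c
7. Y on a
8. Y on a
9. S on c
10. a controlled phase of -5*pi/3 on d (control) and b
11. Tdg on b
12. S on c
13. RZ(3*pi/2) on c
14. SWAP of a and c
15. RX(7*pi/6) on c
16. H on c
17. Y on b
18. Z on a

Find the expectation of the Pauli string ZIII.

The expectation value of ZIII is 1. Key observation: the block from step 5 through step 10 cancels to the identity and can be dropped.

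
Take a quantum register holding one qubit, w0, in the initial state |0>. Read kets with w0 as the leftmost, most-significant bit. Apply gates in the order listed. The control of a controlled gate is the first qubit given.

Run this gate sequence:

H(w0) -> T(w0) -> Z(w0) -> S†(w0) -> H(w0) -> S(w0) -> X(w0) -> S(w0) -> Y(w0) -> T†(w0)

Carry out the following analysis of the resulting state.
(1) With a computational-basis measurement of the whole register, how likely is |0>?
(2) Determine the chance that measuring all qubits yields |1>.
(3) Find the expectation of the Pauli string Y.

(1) Outcome |0> occurs with probability 1/2 - sqrt(2)/4.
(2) Outcome |1> occurs with probability sqrt(2)/4 + 1/2.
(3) In the final state, Y has expectation 1/2.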